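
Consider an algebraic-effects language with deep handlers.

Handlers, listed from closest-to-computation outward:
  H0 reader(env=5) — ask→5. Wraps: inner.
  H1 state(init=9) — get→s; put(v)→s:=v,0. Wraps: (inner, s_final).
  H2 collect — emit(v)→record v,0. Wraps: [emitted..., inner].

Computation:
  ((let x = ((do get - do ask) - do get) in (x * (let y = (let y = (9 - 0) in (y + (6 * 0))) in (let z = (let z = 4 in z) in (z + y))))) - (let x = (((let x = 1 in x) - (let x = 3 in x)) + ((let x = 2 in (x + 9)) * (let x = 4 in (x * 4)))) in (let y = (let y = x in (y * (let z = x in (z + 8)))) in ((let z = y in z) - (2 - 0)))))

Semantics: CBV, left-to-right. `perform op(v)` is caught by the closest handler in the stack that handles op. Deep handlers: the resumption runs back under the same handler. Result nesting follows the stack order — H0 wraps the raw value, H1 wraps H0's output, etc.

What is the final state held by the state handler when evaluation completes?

Answer: 9

Working:
get @ H1 ⇒ 9
ask @ H0 ⇒ 5
get @ H1 ⇒ 9
H0 returns -31731
H1 returns (-31731, 9)
H2 returns [(-31731, 9)]
= [(-31731, 9)]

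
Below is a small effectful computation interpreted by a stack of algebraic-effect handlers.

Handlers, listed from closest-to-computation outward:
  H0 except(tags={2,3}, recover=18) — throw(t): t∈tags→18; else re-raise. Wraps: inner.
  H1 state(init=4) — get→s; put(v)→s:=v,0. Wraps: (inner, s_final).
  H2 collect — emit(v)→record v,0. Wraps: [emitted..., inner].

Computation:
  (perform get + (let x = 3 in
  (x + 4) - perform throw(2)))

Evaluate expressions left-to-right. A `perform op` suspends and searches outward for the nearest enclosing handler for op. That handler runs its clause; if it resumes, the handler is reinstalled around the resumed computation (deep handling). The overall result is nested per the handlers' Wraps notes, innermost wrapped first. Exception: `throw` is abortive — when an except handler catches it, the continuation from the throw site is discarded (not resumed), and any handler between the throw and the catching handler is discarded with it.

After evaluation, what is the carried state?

Evaluation trace:
get @ H1 ⇒ 4
throw(2) @ H0 caught ⇒ 18
H1 returns (18, 4)
H2 returns [(18, 4)]
= [(18, 4)]

Answer: 4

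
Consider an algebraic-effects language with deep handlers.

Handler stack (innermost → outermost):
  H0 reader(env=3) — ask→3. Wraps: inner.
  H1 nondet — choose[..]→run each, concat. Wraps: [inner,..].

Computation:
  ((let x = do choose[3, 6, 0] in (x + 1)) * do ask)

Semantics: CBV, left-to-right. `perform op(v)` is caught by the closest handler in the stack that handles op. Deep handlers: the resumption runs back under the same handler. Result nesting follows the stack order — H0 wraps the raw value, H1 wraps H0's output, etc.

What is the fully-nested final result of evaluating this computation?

Answer: [12, 21, 3]

Step-by-step:
choose[3, 6, 0] @ H1
  branch[0] choose=3:
    ask @ H0 ⇒ 3
    H0 returns 12
    H1 returns [12]
  branch[1] choose=6:
    ask @ H0 ⇒ 3
    H0 returns 21
    H1 returns [21]
  branch[2] choose=0:
    ask @ H0 ⇒ 3
    H0 returns 3
    H1 returns [3]
= [12, 21, 3]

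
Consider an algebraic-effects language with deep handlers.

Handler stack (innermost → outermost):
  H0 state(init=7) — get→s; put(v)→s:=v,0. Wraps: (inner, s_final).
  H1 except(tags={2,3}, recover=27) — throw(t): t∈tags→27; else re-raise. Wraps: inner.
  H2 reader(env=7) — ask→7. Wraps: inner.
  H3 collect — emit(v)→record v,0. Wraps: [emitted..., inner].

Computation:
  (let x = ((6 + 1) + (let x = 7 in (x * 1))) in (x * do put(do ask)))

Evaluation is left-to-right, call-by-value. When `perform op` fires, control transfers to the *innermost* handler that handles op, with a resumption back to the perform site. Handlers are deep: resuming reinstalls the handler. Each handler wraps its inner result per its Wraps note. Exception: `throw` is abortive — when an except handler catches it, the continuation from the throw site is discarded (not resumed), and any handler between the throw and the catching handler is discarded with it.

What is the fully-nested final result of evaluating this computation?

Evaluation trace:
ask @ H2 ⇒ 7
put(7) @ H0 ⇒ s:=7
H0 returns (0, 7)
H1 returns (0, 7)
H2 returns (0, 7)
H3 returns [(0, 7)]
= [(0, 7)]

Answer: [(0, 7)]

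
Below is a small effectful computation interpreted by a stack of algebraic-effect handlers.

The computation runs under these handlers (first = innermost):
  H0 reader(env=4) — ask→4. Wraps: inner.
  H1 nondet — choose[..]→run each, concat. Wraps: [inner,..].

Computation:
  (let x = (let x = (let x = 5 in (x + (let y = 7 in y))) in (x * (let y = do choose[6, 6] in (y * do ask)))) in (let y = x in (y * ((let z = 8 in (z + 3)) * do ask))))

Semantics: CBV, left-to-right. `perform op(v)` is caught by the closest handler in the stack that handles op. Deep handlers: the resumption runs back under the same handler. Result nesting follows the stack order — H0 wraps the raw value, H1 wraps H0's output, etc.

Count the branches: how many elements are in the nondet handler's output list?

Working:
choose[6, 6] @ H1
  branch[0] choose=6:
    ask @ H0 ⇒ 4
    ask @ H0 ⇒ 4
    H0 returns 12672
    H1 returns [12672]
  branch[1] choose=6:
    ask @ H0 ⇒ 4
    ask @ H0 ⇒ 4
    H0 returns 12672
    H1 returns [12672]
= [12672, 12672]

Answer: 2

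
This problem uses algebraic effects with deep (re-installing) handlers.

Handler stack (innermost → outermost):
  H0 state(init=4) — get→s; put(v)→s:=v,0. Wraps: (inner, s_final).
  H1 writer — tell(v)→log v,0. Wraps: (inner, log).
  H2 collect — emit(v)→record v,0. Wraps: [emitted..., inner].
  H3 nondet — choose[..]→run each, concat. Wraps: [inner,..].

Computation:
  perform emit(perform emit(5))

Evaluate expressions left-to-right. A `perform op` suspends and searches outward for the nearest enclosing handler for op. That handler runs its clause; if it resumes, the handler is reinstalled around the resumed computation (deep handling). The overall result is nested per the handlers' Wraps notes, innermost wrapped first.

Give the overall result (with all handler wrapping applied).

Evaluation trace:
emit(5) @ H2 ⇒ out+=5
emit(0) @ H2 ⇒ out+=0
H0 returns (0, 4)
H1 returns ((0, 4), ())
H2 returns [5, 0, ((0, 4), ())]
H3 returns [[5, 0, ((0, 4), ())]]
= [[5, 0, ((0, 4), ())]]

Answer: [[5, 0, ((0, 4), ())]]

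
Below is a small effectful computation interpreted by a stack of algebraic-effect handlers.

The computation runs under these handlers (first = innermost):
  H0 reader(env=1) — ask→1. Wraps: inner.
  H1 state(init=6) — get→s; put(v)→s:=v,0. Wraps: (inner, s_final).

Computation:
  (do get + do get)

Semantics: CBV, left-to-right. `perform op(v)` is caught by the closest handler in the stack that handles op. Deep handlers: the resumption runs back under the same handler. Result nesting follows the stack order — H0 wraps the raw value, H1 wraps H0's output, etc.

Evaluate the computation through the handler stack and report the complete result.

Evaluation trace:
get @ H1 ⇒ 6
get @ H1 ⇒ 6
H0 returns 12
H1 returns (12, 6)
= (12, 6)

Answer: (12, 6)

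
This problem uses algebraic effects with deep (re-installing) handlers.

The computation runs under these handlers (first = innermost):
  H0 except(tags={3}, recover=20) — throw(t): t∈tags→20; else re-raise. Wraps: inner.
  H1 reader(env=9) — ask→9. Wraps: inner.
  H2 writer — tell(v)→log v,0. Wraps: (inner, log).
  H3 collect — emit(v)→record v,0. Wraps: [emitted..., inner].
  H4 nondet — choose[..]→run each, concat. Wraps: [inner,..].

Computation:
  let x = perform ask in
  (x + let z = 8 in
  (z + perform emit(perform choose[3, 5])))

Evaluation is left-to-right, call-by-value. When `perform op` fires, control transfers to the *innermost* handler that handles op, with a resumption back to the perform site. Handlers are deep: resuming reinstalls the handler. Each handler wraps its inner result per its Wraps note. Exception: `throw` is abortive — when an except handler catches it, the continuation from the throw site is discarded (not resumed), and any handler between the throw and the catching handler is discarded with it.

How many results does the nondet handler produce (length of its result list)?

Answer: 2

Working:
ask @ H1 ⇒ 9
choose[3, 5] @ H4
  branch[0] choose=3:
    emit(3) @ H3 ⇒ out+=3
    H0 returns 17
    H1 returns 17
    H2 returns (17, ())
    H3 returns [3, (17, ())]
    H4 returns [[3, (17, ())]]
  branch[1] choose=5:
    emit(5) @ H3 ⇒ out+=5
    H0 returns 17
    H1 returns 17
    H2 returns (17, ())
    H3 returns [5, (17, ())]
    H4 returns [[5, (17, ())]]
= [[3, (17, ())], [5, (17, ())]]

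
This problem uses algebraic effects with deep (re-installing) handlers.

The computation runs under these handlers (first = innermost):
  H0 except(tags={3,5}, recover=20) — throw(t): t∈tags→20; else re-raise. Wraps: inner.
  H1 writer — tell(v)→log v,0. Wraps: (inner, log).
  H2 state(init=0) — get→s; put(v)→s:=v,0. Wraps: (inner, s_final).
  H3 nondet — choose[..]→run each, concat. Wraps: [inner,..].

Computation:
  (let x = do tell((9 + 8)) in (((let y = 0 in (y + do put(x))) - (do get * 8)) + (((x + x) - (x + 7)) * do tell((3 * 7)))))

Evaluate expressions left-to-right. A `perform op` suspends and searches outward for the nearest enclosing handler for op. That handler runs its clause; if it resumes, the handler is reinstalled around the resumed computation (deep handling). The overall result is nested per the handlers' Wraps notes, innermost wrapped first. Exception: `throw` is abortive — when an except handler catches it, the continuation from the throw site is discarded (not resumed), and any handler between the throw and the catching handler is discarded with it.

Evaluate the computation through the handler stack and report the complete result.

Working:
tell(17) @ H1 ⇒ log+=17
put(0) @ H2 ⇒ s:=0
get @ H2 ⇒ 0
tell(21) @ H1 ⇒ log+=21
H0 returns 0
H1 returns (0, (17, 21))
H2 returns ((0, (17, 21)), 0)
H3 returns [((0, (17, 21)), 0)]
= [((0, (17, 21)), 0)]

Answer: [((0, (17, 21)), 0)]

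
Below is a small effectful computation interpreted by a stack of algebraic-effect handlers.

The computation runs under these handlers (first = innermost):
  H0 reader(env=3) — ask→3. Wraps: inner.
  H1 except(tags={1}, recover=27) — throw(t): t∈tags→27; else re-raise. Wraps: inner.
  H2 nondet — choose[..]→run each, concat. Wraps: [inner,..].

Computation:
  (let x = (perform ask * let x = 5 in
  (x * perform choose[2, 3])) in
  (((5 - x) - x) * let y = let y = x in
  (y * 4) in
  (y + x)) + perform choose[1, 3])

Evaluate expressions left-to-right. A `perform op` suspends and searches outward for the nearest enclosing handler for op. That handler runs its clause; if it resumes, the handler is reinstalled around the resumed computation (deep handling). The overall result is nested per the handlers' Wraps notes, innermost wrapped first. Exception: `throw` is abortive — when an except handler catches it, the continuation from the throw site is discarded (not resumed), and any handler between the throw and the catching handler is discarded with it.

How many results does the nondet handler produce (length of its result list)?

Answer: 4

Evaluation trace:
ask @ H0 ⇒ 3
choose[2, 3] @ H2
  branch[0] choose=2:
    choose[1, 3] @ H2
      branch[0] choose=1:
        H0 returns -8249
        H1 returns -8249
        H2 returns [-8249]
      branch[1] choose=3:
        H0 returns -8247
        H1 returns -8247
        H2 returns [-8247]
  branch[1] choose=3:
    choose[1, 3] @ H2
      branch[0] choose=1:
        H0 returns -19124
        H1 returns -19124
        H2 returns [-19124]
      branch[1] choose=3:
        H0 returns -19122
        H1 returns -19122
        H2 returns [-19122]
= [-8249, -8247, -19124, -19122]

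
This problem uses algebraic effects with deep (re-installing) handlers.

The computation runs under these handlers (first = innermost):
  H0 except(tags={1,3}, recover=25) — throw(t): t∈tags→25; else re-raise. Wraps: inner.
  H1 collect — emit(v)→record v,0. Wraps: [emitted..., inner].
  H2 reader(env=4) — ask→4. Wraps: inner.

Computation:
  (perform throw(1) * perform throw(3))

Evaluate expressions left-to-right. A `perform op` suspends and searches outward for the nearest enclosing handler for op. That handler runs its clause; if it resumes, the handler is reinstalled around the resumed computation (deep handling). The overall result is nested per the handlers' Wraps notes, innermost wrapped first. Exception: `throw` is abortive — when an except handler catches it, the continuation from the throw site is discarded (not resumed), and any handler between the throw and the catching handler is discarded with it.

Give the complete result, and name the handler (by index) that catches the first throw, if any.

Step-by-step:
throw(1) @ H0 caught ⇒ 25
H1 returns [25]
H2 returns [25]
= [25]

Answer: [25] ; first throw caught by: H0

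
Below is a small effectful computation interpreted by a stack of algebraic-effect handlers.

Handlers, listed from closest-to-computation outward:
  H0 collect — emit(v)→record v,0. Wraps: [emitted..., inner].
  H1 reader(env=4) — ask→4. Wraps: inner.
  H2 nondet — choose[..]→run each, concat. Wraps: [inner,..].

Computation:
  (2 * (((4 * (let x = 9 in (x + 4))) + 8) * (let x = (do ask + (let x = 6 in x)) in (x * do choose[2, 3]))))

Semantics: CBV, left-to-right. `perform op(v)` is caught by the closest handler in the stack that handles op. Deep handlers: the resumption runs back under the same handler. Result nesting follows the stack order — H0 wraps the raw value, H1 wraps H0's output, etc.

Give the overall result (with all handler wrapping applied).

Answer: [[2400], [3600]]

Evaluation trace:
ask @ H1 ⇒ 4
choose[2, 3] @ H2
  branch[0] choose=2:
    H0 returns [2400]
    H1 returns [2400]
    H2 returns [[2400]]
  branch[1] choose=3:
    H0 returns [3600]
    H1 returns [3600]
    H2 returns [[3600]]
= [[2400], [3600]]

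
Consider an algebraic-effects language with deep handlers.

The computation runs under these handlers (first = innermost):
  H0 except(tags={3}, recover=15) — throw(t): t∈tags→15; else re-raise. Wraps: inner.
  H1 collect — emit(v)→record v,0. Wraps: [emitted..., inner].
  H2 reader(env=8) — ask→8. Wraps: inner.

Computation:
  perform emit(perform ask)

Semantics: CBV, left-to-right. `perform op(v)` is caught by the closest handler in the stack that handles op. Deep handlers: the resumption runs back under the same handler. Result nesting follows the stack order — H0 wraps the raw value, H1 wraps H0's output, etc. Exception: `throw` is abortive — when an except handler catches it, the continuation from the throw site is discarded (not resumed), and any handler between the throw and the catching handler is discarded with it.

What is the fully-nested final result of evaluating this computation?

Answer: [8, 0]

Evaluation trace:
ask @ H2 ⇒ 8
emit(8) @ H1 ⇒ out+=8
H0 returns 0
H1 returns [8, 0]
H2 returns [8, 0]
= [8, 0]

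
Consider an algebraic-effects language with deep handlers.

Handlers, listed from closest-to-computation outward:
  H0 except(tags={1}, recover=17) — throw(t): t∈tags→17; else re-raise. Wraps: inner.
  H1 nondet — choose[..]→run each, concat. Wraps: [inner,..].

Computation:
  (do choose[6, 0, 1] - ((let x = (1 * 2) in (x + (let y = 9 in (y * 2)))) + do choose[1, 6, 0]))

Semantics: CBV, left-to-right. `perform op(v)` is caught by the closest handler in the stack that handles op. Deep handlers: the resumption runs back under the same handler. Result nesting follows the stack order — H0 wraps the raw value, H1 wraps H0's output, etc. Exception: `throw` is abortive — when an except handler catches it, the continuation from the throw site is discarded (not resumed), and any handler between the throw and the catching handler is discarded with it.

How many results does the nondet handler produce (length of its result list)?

Answer: 9

Evaluation trace:
choose[6, 0, 1] @ H1
  branch[0] choose=6:
    choose[1, 6, 0] @ H1
      branch[0] choose=1:
        H0 returns -15
        H1 returns [-15]
      branch[1] choose=6:
        H0 returns -20
        H1 returns [-20]
      branch[2] choose=0:
        H0 returns -14
        H1 returns [-14]
  branch[1] choose=0:
    choose[1, 6, 0] @ H1
      branch[0] choose=1:
        H0 returns -21
        H1 returns [-21]
      branch[1] choose=6:
        H0 returns -26
        H1 returns [-26]
      branch[2] choose=0:
        H0 returns -20
        H1 returns [-20]
  branch[2] choose=1:
    choose[1, 6, 0] @ H1
      branch[0] choose=1:
        H0 returns -20
        H1 returns [-20]
      branch[1] choose=6:
        H0 returns -25
        H1 returns [-25]
      branch[2] choose=0:
        H0 returns -19
        H1 returns [-19]
= [-15, -20, -14, -21, -26, -20, -20, -25, -19]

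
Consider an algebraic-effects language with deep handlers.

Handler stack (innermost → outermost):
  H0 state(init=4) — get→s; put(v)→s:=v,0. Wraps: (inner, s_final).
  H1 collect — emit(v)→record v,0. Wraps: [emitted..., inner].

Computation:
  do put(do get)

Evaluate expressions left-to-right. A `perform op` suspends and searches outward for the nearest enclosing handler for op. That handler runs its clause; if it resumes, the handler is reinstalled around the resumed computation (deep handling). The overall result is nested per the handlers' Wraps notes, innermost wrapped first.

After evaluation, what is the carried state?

Working:
get @ H0 ⇒ 4
put(4) @ H0 ⇒ s:=4
H0 returns (0, 4)
H1 returns [(0, 4)]
= [(0, 4)]

Answer: 4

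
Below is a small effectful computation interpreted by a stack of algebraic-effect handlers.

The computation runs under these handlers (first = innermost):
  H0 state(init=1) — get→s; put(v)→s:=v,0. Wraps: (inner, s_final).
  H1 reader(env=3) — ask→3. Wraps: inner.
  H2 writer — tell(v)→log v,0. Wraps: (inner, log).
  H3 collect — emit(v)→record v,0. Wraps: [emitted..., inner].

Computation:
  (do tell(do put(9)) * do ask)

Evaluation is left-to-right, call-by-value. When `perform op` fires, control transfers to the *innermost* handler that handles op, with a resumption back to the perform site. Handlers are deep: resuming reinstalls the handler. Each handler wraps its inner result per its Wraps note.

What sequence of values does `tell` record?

Answer: (0)

Step-by-step:
put(9) @ H0 ⇒ s:=9
tell(0) @ H2 ⇒ log+=0
ask @ H1 ⇒ 3
H0 returns (0, 9)
H1 returns (0, 9)
H2 returns ((0, 9), (0))
H3 returns [((0, 9), (0))]
= [((0, 9), (0))]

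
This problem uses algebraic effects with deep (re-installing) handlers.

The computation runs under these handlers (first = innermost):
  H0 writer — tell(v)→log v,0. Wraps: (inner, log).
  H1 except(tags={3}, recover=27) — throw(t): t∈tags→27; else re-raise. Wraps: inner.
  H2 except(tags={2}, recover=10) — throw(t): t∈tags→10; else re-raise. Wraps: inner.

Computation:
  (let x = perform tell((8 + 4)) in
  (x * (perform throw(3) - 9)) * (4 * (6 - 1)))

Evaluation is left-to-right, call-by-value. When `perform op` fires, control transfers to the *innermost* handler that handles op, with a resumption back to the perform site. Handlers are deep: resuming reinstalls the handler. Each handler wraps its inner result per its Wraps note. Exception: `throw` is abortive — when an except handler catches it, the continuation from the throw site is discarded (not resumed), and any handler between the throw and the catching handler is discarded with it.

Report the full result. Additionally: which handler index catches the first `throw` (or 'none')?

Evaluation trace:
tell(12) @ H0 ⇒ log+=12
throw(3) @ H1 caught ⇒ 27
H2 returns 27
= 27

Answer: 27 ; first throw caught by: H1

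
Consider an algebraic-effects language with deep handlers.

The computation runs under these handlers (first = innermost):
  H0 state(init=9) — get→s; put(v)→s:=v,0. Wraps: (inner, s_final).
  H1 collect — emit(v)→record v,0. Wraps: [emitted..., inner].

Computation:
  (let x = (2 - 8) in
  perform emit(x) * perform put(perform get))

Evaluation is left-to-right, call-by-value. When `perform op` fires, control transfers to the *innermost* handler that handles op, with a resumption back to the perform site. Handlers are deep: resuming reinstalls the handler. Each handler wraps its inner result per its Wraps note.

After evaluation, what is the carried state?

Evaluation trace:
emit(-6) @ H1 ⇒ out+=-6
get @ H0 ⇒ 9
put(9) @ H0 ⇒ s:=9
H0 returns (0, 9)
H1 returns [-6, (0, 9)]
= [-6, (0, 9)]

Answer: 9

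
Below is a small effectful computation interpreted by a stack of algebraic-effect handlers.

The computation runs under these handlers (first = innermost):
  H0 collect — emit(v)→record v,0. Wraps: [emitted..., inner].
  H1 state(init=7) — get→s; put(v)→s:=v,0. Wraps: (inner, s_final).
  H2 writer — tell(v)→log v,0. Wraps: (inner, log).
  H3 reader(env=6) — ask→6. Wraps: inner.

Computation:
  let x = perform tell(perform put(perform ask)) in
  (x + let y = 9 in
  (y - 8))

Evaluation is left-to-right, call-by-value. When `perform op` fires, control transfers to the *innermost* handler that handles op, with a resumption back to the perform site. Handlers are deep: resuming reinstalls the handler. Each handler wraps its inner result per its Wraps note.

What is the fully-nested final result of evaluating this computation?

Answer: (([1], 6), (0))

Step-by-step:
ask @ H3 ⇒ 6
put(6) @ H1 ⇒ s:=6
tell(0) @ H2 ⇒ log+=0
H0 returns [1]
H1 returns ([1], 6)
H2 returns (([1], 6), (0))
H3 returns (([1], 6), (0))
= (([1], 6), (0))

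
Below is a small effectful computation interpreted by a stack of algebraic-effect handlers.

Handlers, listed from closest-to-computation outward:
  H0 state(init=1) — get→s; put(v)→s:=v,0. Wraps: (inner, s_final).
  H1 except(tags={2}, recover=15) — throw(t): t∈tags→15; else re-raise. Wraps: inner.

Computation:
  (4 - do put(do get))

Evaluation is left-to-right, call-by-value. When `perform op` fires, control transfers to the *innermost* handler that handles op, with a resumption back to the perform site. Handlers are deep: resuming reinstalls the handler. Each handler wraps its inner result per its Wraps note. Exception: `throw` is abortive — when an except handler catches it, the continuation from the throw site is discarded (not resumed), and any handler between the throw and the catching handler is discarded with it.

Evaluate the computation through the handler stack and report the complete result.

Answer: (4, 1)

Evaluation trace:
get @ H0 ⇒ 1
put(1) @ H0 ⇒ s:=1
H0 returns (4, 1)
H1 returns (4, 1)
= (4, 1)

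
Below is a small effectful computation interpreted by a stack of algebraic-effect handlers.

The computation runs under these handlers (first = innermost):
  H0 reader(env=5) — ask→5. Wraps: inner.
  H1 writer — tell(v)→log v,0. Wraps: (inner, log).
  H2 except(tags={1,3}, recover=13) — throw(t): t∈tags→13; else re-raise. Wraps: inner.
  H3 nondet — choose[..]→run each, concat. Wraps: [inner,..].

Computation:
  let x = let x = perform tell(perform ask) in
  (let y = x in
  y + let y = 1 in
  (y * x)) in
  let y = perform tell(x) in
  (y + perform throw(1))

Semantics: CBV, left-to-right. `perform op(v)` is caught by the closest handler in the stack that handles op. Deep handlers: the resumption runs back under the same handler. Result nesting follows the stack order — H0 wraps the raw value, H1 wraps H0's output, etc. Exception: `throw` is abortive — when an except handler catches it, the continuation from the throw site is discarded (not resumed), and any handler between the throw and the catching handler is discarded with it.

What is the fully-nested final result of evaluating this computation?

Working:
ask @ H0 ⇒ 5
tell(5) @ H1 ⇒ log+=5
tell(0) @ H1 ⇒ log+=0
throw(1) @ H2 caught ⇒ 13
H3 returns [13]
= [13]

Answer: [13]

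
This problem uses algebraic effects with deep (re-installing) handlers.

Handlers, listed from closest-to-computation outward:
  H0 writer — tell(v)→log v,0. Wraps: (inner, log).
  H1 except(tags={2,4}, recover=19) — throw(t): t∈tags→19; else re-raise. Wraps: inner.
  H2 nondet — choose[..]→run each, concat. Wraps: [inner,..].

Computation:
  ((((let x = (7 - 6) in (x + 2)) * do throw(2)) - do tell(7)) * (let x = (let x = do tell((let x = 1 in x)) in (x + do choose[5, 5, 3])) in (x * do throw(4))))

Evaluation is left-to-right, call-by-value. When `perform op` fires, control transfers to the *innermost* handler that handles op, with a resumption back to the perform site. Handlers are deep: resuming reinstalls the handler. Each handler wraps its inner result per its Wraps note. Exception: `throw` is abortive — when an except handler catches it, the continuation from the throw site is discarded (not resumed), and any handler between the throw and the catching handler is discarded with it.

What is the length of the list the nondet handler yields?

Working:
throw(2) @ H1 caught ⇒ 19
H2 returns [19]
= [19]

Answer: 1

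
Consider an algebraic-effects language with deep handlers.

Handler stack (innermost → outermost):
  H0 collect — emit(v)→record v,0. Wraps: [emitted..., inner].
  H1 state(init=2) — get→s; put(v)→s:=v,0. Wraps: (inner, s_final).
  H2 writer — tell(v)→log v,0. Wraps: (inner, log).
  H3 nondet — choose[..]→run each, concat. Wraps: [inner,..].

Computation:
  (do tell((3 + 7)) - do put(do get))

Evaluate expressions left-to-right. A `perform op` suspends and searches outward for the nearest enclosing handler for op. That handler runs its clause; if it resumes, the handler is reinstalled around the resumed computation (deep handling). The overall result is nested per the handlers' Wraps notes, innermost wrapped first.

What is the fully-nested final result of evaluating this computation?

Answer: [(([0], 2), (10))]

Evaluation trace:
tell(10) @ H2 ⇒ log+=10
get @ H1 ⇒ 2
put(2) @ H1 ⇒ s:=2
H0 returns [0]
H1 returns ([0], 2)
H2 returns (([0], 2), (10))
H3 returns [(([0], 2), (10))]
= [(([0], 2), (10))]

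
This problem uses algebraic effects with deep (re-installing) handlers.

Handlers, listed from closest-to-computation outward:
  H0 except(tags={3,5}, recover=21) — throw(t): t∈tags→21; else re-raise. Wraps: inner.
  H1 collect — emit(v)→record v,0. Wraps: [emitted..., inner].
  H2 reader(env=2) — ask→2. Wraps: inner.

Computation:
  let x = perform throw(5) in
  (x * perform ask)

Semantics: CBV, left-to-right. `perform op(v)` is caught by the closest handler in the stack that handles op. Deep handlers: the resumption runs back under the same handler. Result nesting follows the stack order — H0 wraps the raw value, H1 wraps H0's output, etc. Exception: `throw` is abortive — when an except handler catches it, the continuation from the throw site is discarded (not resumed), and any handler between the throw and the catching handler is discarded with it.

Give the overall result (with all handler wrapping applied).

Answer: [21]

Evaluation trace:
throw(5) @ H0 caught ⇒ 21
H1 returns [21]
H2 returns [21]
= [21]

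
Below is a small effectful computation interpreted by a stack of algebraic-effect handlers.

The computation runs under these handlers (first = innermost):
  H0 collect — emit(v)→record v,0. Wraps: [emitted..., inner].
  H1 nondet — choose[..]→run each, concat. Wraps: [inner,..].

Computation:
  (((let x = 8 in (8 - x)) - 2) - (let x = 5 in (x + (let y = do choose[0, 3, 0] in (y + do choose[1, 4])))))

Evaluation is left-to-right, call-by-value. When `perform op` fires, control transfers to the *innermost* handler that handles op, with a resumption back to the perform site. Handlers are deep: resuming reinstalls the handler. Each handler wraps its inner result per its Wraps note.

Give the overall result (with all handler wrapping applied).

Answer: [[-8], [-11], [-11], [-14], [-8], [-11]]

Step-by-step:
choose[0, 3, 0] @ H1
  branch[0] choose=0:
    choose[1, 4] @ H1
      branch[0] choose=1:
        H0 returns [-8]
        H1 returns [[-8]]
      branch[1] choose=4:
        H0 returns [-11]
        H1 returns [[-11]]
  branch[1] choose=3:
    choose[1, 4] @ H1
      branch[0] choose=1:
        H0 returns [-11]
        H1 returns [[-11]]
      branch[1] choose=4:
        H0 returns [-14]
        H1 returns [[-14]]
  branch[2] choose=0:
    choose[1, 4] @ H1
      branch[0] choose=1:
        H0 returns [-8]
        H1 returns [[-8]]
      branch[1] choose=4:
        H0 returns [-11]
        H1 returns [[-11]]
= [[-8], [-11], [-11], [-14], [-8], [-11]]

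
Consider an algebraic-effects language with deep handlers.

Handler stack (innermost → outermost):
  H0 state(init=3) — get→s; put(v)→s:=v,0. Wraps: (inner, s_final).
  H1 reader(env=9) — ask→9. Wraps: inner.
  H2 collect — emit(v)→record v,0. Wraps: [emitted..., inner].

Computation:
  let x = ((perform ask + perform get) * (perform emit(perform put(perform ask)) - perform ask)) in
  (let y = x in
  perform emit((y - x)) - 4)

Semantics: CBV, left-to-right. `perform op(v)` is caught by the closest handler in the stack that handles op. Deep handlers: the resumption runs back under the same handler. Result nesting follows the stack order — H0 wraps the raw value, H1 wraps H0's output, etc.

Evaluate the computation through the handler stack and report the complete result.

Step-by-step:
ask @ H1 ⇒ 9
get @ H0 ⇒ 3
ask @ H1 ⇒ 9
put(9) @ H0 ⇒ s:=9
emit(0) @ H2 ⇒ out+=0
ask @ H1 ⇒ 9
emit(0) @ H2 ⇒ out+=0
H0 returns (-4, 9)
H1 returns (-4, 9)
H2 returns [0, 0, (-4, 9)]
= [0, 0, (-4, 9)]

Answer: [0, 0, (-4, 9)]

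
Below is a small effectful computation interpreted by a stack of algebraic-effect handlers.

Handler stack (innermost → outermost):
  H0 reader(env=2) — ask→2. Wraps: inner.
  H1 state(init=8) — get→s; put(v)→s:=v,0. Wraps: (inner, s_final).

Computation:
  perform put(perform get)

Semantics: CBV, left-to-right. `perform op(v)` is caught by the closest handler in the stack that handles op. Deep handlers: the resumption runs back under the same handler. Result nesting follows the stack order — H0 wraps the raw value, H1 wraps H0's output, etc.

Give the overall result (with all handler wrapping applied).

Working:
get @ H1 ⇒ 8
put(8) @ H1 ⇒ s:=8
H0 returns 0
H1 returns (0, 8)
= (0, 8)

Answer: (0, 8)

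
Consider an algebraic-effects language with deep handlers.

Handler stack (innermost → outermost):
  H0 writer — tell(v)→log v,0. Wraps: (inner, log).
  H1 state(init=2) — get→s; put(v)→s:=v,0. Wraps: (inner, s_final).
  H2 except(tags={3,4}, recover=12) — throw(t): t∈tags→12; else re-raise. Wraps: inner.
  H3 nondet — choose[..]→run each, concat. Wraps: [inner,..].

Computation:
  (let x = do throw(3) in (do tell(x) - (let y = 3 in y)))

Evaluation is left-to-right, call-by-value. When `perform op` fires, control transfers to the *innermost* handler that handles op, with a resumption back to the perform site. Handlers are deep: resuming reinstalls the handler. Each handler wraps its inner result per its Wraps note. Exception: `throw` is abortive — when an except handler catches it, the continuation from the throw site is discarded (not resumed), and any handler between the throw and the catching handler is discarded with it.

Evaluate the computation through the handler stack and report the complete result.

Step-by-step:
throw(3) @ H2 caught ⇒ 12
H3 returns [12]
= [12]

Answer: [12]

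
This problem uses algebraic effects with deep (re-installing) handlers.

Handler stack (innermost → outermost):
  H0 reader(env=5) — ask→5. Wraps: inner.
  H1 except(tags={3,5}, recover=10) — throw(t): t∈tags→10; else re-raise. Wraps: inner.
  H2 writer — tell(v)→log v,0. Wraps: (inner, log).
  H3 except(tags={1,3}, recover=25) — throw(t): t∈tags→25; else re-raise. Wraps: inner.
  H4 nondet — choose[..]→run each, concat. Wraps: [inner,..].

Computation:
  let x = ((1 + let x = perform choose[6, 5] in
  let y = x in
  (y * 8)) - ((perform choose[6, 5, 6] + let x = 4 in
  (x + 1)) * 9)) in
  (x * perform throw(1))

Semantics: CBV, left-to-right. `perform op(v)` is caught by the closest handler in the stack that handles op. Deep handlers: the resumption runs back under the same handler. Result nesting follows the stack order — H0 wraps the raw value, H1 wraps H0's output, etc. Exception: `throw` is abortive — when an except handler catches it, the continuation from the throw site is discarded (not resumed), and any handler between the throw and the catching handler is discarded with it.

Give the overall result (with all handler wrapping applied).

Step-by-step:
choose[6, 5] @ H4
  branch[0] choose=6:
    choose[6, 5, 6] @ H4
      branch[0] choose=6:
        throw(1) @ H1 re-raised
        throw(1) @ H3 caught ⇒ 25
        H4 returns [25]
      branch[1] choose=5:
        throw(1) @ H1 re-raised
        throw(1) @ H3 caught ⇒ 25
        H4 returns [25]
      branch[2] choose=6:
        throw(1) @ H1 re-raised
        throw(1) @ H3 caught ⇒ 25
        H4 returns [25]
  branch[1] choose=5:
    choose[6, 5, 6] @ H4
      branch[0] choose=6:
        throw(1) @ H1 re-raised
        throw(1) @ H3 caught ⇒ 25
        H4 returns [25]
      branch[1] choose=5:
        throw(1) @ H1 re-raised
        throw(1) @ H3 caught ⇒ 25
        H4 returns [25]
      branch[2] choose=6:
        throw(1) @ H1 re-raised
        throw(1) @ H3 caught ⇒ 25
        H4 returns [25]
= [25, 25, 25, 25, 25, 25]

Answer: [25, 25, 25, 25, 25, 25]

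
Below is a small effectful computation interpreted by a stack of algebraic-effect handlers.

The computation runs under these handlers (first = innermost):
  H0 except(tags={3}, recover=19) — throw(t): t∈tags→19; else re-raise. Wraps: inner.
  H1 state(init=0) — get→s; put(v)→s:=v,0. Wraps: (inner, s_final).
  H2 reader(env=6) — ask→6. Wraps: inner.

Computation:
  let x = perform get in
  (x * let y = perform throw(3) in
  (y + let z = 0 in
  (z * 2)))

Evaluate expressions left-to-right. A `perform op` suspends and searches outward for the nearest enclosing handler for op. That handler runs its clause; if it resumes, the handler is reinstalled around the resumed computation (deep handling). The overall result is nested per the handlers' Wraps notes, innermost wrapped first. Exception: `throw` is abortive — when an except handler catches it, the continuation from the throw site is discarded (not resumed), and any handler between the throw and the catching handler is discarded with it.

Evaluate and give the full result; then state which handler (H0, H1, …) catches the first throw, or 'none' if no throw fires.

Evaluation trace:
get @ H1 ⇒ 0
throw(3) @ H0 caught ⇒ 19
H1 returns (19, 0)
H2 returns (19, 0)
= (19, 0)

Answer: (19, 0) ; first throw caught by: H0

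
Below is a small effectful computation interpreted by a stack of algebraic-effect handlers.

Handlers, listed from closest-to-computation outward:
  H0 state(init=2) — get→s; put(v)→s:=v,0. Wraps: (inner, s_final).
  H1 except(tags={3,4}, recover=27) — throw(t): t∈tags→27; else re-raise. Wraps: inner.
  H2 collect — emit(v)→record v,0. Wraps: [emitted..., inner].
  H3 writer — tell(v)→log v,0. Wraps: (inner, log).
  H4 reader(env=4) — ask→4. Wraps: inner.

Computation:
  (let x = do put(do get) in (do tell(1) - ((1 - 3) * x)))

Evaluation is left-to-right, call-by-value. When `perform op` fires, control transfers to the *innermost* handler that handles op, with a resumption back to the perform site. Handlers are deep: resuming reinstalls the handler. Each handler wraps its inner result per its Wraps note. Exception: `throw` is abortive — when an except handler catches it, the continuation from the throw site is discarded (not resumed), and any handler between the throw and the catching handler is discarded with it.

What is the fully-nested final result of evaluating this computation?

Working:
get @ H0 ⇒ 2
put(2) @ H0 ⇒ s:=2
tell(1) @ H3 ⇒ log+=1
H0 returns (0, 2)
H1 returns (0, 2)
H2 returns [(0, 2)]
H3 returns ([(0, 2)], (1))
H4 returns ([(0, 2)], (1))
= ([(0, 2)], (1))

Answer: ([(0, 2)], (1))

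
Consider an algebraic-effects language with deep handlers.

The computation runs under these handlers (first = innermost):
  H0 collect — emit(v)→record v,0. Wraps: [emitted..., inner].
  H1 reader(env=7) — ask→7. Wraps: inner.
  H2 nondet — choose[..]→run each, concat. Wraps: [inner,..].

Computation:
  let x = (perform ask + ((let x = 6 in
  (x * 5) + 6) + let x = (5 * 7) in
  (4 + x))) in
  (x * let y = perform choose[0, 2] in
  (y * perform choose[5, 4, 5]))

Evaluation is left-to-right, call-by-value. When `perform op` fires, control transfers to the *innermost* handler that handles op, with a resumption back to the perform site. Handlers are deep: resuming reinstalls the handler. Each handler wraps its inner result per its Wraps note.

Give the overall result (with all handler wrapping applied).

Answer: [[0], [0], [0], [820], [656], [820]]

Working:
ask @ H1 ⇒ 7
choose[0, 2] @ H2
  branch[0] choose=0:
    choose[5, 4, 5] @ H2
      branch[0] choose=5:
        H0 returns [0]
        H1 returns [0]
        H2 returns [[0]]
      branch[1] choose=4:
        H0 returns [0]
        H1 returns [0]
        H2 returns [[0]]
      branch[2] choose=5:
        H0 returns [0]
        H1 returns [0]
        H2 returns [[0]]
  branch[1] choose=2:
    choose[5, 4, 5] @ H2
      branch[0] choose=5:
        H0 returns [820]
        H1 returns [820]
        H2 returns [[820]]
      branch[1] choose=4:
        H0 returns [656]
        H1 returns [656]
        H2 returns [[656]]
      branch[2] choose=5:
        H0 returns [820]
        H1 returns [820]
        H2 returns [[820]]
= [[0], [0], [0], [820], [656], [820]]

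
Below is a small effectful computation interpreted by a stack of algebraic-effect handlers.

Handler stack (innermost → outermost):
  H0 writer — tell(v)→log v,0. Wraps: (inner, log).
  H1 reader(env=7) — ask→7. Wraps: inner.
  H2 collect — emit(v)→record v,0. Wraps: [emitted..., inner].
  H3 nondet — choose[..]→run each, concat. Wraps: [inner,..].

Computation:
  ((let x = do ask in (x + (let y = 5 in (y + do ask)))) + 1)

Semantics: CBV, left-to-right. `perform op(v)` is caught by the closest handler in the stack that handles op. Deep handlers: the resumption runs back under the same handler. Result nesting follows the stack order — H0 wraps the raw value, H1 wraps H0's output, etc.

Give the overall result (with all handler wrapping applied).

Step-by-step:
ask @ H1 ⇒ 7
ask @ H1 ⇒ 7
H0 returns (20, ())
H1 returns (20, ())
H2 returns [(20, ())]
H3 returns [[(20, ())]]
= [[(20, ())]]

Answer: [[(20, ())]]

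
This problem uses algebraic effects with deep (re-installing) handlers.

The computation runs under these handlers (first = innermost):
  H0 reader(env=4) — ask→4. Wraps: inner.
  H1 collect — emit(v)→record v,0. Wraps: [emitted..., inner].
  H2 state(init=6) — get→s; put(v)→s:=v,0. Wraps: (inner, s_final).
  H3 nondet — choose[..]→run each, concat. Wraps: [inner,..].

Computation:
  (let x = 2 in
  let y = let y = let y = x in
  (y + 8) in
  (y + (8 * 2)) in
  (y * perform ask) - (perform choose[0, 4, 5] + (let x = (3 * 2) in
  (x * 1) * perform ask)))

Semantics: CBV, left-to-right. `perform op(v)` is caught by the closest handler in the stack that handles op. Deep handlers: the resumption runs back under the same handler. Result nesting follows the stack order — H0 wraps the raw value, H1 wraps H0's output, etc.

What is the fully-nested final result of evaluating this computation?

Answer: [([80], 6), ([76], 6), ([75], 6)]

Working:
ask @ H0 ⇒ 4
choose[0, 4, 5] @ H3
  branch[0] choose=0:
    ask @ H0 ⇒ 4
    H0 returns 80
    H1 returns [80]
    H2 returns ([80], 6)
    H3 returns [([80], 6)]
  branch[1] choose=4:
    ask @ H0 ⇒ 4
    H0 returns 76
    H1 returns [76]
    H2 returns ([76], 6)
    H3 returns [([76], 6)]
  branch[2] choose=5:
    ask @ H0 ⇒ 4
    H0 returns 75
    H1 returns [75]
    H2 returns ([75], 6)
    H3 returns [([75], 6)]
= [([80], 6), ([76], 6), ([75], 6)]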